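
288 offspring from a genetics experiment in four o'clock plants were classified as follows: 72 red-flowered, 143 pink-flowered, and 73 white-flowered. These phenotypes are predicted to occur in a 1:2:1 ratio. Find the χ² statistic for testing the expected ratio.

0.021

The 1:2:1 ratio has 4 parts, so with N = 288 the expected counts are:
  red-flowered: 288 × 1/4 = 72
  pink-flowered: 288 × 2/4 = 144
  white-flowered: 288 × 1/4 = 72
χ² = Σ (O − E)² / E
  red-flowered: (72 − 72)² / 72 = 0.0000
  pink-flowered: (143 − 144)² / 144 = 0.0069
  white-flowered: (73 − 72)² / 72 = 0.0139
χ² = 0.0000 + 0.0069 + 0.0139 = 0.0208 ≈ 0.021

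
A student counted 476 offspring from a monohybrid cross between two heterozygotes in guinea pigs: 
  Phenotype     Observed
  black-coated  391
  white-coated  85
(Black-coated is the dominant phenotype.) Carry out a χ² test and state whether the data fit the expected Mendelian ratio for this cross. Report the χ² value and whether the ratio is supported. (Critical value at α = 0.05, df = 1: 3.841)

12.952; not consistent

For a monohybrid cross between heterozygotes with complete dominance, the expected phenotypic ratio is 3:1.
Total ratio parts = 4. Expected numbers out of 476:
  black-coated: 476 × 3/4 = 357
  white-coated: 476 × 1/4 = 119
χ² = Σ (O − E)² / E
  black-coated: (391 − 357)² / 357 = 3.2381
  white-coated: (85 − 119)² / 119 = 9.7143
χ² = 3.2381 + 9.7143 = 12.9524 ≈ 12.952
Degrees of freedom = 2 − 1 = 1; critical value at α = 0.05 is 3.841.
Since 12.952 > 3.841, we reject the null hypothesis — the data do not fit the 3:1 ratio.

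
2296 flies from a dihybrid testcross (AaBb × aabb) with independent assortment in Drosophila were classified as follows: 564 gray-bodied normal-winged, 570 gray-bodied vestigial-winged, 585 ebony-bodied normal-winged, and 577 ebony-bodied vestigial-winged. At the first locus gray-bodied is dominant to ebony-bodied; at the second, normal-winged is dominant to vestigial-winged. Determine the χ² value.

A dihybrid testcross with independent assortment gives a 1:1:1:1 ratio.
The 1:1:1:1 ratio has 4 parts, so with N = 2296 the expected counts are:
  gray-bodied normal-winged: 2296 × 1/4 = 574
  gray-bodied vestigial-winged: 2296 × 1/4 = 574
  ebony-bodied normal-winged: 2296 × 1/4 = 574
  ebony-bodied vestigial-winged: 2296 × 1/4 = 574
χ² = Σ (O − E)² / E
  gray-bodied normal-winged: (564 − 574)² / 574 = 0.1742
  gray-bodied vestigial-winged: (570 − 574)² / 574 = 0.0279
  ebony-bodied normal-winged: (585 − 574)² / 574 = 0.2108
  ebony-bodied vestigial-winged: (577 − 574)² / 574 = 0.0157
χ² = 0.1742 + 0.0279 + 0.2108 + 0.0157 = 0.4286 ≈ 0.429

0.429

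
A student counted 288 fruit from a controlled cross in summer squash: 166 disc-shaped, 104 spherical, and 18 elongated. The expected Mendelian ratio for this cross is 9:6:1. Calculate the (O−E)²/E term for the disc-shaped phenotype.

The 9:6:1 ratio has 16 parts, so with N = 288 the expected counts are:
  disc-shaped: 288 × 9/16 = 162
  spherical: 288 × 6/16 = 108
  elongated: 288 × 1/16 = 18
Contribution of disc-shaped: (166 − 162)² / 162 = 0.0988

0.099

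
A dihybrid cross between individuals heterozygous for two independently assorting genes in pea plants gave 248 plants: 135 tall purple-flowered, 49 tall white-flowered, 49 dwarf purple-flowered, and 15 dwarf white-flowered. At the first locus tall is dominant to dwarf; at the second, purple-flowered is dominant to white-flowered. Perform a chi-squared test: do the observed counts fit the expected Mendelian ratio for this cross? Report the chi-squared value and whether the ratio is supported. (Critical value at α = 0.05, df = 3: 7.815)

0.430; consistent

A dihybrid F₂ with independent assortment and complete dominance at both loci gives a 9:3:3:1 phenotypic ratio.
Expected counts for N = 248 under a 9:3:3:1 ratio (total parts = 16):
  tall purple-flowered: 248 × 9/16 = 139.5
  tall white-flowered: 248 × 3/16 = 46.5
  dwarf purple-flowered: 248 × 3/16 = 46.5
  dwarf white-flowered: 248 × 1/16 = 15.5
χ² = Σ (O − E)² / E
  tall purple-flowered: (135 − 139.5)² / 139.5 = 0.1452
  tall white-flowered: (49 − 46.5)² / 46.5 = 0.1344
  dwarf purple-flowered: (49 − 46.5)² / 46.5 = 0.1344
  dwarf white-flowered: (15 − 15.5)² / 15.5 = 0.0161
χ² = 0.1452 + 0.1344 + 0.1344 + 0.0161 = 0.4301 ≈ 0.430
Degrees of freedom = 4 − 1 = 3; critical value at α = 0.05 is 7.815.
Since 0.430 < 7.815, we fail to reject the null hypothesis — the data are consistent with the 9:3:3:1 ratio.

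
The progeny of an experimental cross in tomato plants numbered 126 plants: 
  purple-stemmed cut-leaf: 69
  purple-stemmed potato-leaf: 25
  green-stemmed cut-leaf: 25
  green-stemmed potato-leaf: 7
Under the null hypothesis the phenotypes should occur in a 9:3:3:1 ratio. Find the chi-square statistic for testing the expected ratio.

Under the 9:3:3:1 hypothesis (Σ ratio = 16, N = 126):
  purple-stemmed cut-leaf: 126 × 9/16 = 70.875
  purple-stemmed potato-leaf: 126 × 3/16 = 23.625
  green-stemmed cut-leaf: 126 × 3/16 = 23.625
  green-stemmed potato-leaf: 126 × 1/16 = 7.875
χ² = Σ (O − E)² / E
  purple-stemmed cut-leaf: (69 − 70.875)² / 70.875 = 0.0496
  purple-stemmed potato-leaf: (25 − 23.625)² / 23.625 = 0.0800
  green-stemmed cut-leaf: (25 − 23.625)² / 23.625 = 0.0800
  green-stemmed potato-leaf: (7 − 7.875)² / 7.875 = 0.0972
χ² = 0.0496 + 0.0800 + 0.0800 + 0.0972 = 0.3068 ≈ 0.307

0.307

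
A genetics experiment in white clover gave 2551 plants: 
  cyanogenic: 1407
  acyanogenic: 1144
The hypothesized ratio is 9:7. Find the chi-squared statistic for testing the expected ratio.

1.243

Under the 9:7 hypothesis (Σ ratio = 16, N = 2551):
  cyanogenic: 2551 × 9/16 = 1434.9375
  acyanogenic: 2551 × 7/16 = 1116.0625
χ² = Σ (O − E)² / E
  cyanogenic: (1407 − 1434.9375)² / 1434.9375 = 0.5439
  acyanogenic: (1144 − 1116.0625)² / 1116.0625 = 0.6993
χ² = 0.5439 + 0.6993 = 1.2432 ≈ 1.243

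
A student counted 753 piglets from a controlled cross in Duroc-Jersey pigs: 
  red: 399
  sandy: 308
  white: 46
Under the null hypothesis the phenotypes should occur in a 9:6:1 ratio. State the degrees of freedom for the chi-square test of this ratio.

A goodness-of-fit test with 3 phenotype classes has df = 3 − 1 = 2.

2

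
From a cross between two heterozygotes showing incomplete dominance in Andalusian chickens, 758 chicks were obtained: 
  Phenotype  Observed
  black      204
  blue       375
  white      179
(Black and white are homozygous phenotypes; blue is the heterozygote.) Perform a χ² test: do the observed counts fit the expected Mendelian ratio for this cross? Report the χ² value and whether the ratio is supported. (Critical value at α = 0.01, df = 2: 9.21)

1.734; consistent

With incomplete dominance, a heterozygote × heterozygote cross gives a 1:2:1 phenotypic ratio.
The 1:2:1 ratio has 4 parts, so with N = 758 the expected counts are:
  black: 758 × 1/4 = 189.5
  blue: 758 × 2/4 = 379
  white: 758 × 1/4 = 189.5
χ² = Σ (O − E)² / E
  black: (204 − 189.5)² / 189.5 = 1.1095
  blue: (375 − 379)² / 379 = 0.0422
  white: (179 − 189.5)² / 189.5 = 0.5818
χ² = 1.1095 + 0.0422 + 0.5818 = 1.7335 ≈ 1.734
Degrees of freedom = 3 − 1 = 2; critical value at α = 0.01 is 9.21.
Since 1.734 < 9.21, we fail to reject the null hypothesis — the data are consistent with the 1:2:1 ratio.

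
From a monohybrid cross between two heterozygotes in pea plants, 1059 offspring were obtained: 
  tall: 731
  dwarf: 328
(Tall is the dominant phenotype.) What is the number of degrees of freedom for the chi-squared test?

1

For a monohybrid cross between heterozygotes with complete dominance, the expected phenotypic ratio is 3:1.
A goodness-of-fit test with 2 phenotype classes has df = 2 − 1 = 1.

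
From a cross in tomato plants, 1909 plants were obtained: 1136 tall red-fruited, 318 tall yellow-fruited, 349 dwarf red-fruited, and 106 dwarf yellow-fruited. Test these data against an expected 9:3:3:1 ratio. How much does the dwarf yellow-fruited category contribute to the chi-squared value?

Total ratio parts = 16. Expected numbers out of 1909:
  tall red-fruited: 1909 × 9/16 = 1073.8125
  tall yellow-fruited: 1909 × 3/16 = 357.9375
  dwarf red-fruited: 1909 × 3/16 = 357.9375
  dwarf yellow-fruited: 1909 × 1/16 = 119.3125
Contribution of dwarf yellow-fruited: (106 − 119.3125)² / 119.3125 = 1.4854

1.485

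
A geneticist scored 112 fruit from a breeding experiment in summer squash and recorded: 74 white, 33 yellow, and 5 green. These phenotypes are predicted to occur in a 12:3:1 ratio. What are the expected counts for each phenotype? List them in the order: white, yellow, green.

84, 21, 7

The 12:3:1 ratio has 16 parts, so with N = 112 the expected counts are:
  white: 112 × 12/16 = 84
  yellow: 112 × 3/16 = 21
  green: 112 × 1/16 = 7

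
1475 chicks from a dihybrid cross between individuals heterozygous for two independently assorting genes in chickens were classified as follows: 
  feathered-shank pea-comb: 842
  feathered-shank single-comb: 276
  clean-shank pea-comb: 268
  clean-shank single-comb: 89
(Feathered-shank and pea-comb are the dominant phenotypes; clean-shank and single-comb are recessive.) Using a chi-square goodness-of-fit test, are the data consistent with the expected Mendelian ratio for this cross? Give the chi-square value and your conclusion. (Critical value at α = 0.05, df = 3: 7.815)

0.559; consistent

A dihybrid F₂ with independent assortment and complete dominance at both loci gives a 9:3:3:1 phenotypic ratio.
The 9:3:3:1 ratio has 16 parts, so with N = 1475 the expected counts are:
  feathered-shank pea-comb: 1475 × 9/16 = 829.6875
  feathered-shank single-comb: 1475 × 3/16 = 276.5625
  clean-shank pea-comb: 1475 × 3/16 = 276.5625
  clean-shank single-comb: 1475 × 1/16 = 92.1875
χ² = Σ (O − E)² / E
  feathered-shank pea-comb: (842 − 829.6875)² / 829.6875 = 0.1827
  feathered-shank single-comb: (276 − 276.5625)² / 276.5625 = 0.0011
  clean-shank pea-comb: (268 − 276.5625)² / 276.5625 = 0.2651
  clean-shank single-comb: (89 − 92.1875)² / 92.1875 = 0.1102
χ² = 0.1827 + 0.0011 + 0.2651 + 0.1102 = 0.5591 ≈ 0.559
Degrees of freedom = 4 − 1 = 3; critical value at α = 0.05 is 7.815.
Since 0.559 < 7.815, we fail to reject the null hypothesis — the data are consistent with the 9:3:3:1 ratio.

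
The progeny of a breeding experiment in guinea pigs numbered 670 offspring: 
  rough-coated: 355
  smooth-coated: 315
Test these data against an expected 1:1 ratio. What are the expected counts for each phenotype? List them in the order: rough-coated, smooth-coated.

Total ratio parts = 2. Expected numbers out of 670:
  rough-coated: 670 × 1/2 = 335
  smooth-coated: 670 × 1/2 = 335

335, 335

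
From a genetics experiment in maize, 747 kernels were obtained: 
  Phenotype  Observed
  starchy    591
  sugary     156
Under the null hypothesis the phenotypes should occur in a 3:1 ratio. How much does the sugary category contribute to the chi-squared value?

5.063

The 3:1 ratio has 4 parts, so with N = 747 the expected counts are:
  starchy: 747 × 3/4 = 560.25
  sugary: 747 × 1/4 = 186.75
Contribution of sugary: (156 − 186.75)² / 186.75 = 5.0633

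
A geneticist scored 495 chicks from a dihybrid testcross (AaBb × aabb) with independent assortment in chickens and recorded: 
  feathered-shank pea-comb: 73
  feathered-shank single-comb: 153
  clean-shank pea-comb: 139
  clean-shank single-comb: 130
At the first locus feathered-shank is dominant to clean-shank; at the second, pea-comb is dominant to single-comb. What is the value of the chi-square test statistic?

29.921

A dihybrid testcross with independent assortment gives a 1:1:1:1 ratio.
Under the 1:1:1:1 hypothesis (Σ ratio = 4, N = 495):
  feathered-shank pea-comb: 495 × 1/4 = 123.75
  feathered-shank single-comb: 495 × 1/4 = 123.75
  clean-shank pea-comb: 495 × 1/4 = 123.75
  clean-shank single-comb: 495 × 1/4 = 123.75
χ² = Σ (O − E)² / E
  feathered-shank pea-comb: (73 − 123.75)² / 123.75 = 20.8126
  feathered-shank single-comb: (153 − 123.75)² / 123.75 = 6.9136
  clean-shank pea-comb: (139 − 123.75)² / 123.75 = 1.8793
  clean-shank single-comb: (130 − 123.75)² / 123.75 = 0.3157
χ² = 20.8126 + 6.9136 + 1.8793 + 0.3157 = 29.9212 ≈ 29.921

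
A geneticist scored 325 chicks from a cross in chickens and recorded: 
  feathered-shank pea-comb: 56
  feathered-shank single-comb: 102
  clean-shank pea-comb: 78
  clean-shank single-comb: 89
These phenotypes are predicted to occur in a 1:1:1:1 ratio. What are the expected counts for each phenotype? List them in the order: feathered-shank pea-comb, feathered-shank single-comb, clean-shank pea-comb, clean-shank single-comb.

81.25, 81.25, 81.25, 81.25

Expected counts for N = 325 under a 1:1:1:1 ratio (total parts = 4):
  feathered-shank pea-comb: 325 × 1/4 = 81.25
  feathered-shank single-comb: 325 × 1/4 = 81.25
  clean-shank pea-comb: 325 × 1/4 = 81.25
  clean-shank single-comb: 325 × 1/4 = 81.25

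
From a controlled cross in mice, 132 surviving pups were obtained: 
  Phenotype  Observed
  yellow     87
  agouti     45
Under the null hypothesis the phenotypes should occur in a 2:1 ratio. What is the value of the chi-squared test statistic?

Total ratio parts = 3. Expected numbers out of 132:
  yellow: 132 × 2/3 = 88
  agouti: 132 × 1/3 = 44
χ² = Σ (O − E)² / E
  yellow: (87 − 88)² / 88 = 0.0114
  agouti: (45 − 44)² / 44 = 0.0227
χ² = 0.0114 + 0.0227 = 0.0341 ≈ 0.034

0.034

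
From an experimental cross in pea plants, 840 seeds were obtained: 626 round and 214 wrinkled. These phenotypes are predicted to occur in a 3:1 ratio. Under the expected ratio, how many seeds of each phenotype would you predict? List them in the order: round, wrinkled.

630, 210

Total ratio parts = 4. Expected numbers out of 840:
  round: 840 × 3/4 = 630
  wrinkled: 840 × 1/4 = 210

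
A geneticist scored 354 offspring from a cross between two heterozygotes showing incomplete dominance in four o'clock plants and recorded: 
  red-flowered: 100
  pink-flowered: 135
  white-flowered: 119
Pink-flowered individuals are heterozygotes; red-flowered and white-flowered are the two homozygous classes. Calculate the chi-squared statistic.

21.972

With incomplete dominance, a heterozygote × heterozygote cross gives a 1:2:1 phenotypic ratio.
Total ratio parts = 4. Expected numbers out of 354:
  red-flowered: 354 × 1/4 = 88.5
  pink-flowered: 354 × 2/4 = 177
  white-flowered: 354 × 1/4 = 88.5
χ² = Σ (O − E)² / E
  red-flowered: (100 − 88.5)² / 88.5 = 1.4944
  pink-flowered: (135 − 177)² / 177 = 9.9661
  white-flowered: (119 − 88.5)² / 88.5 = 10.5113
χ² = 1.4944 + 9.9661 + 10.5113 = 21.9718 ≈ 21.972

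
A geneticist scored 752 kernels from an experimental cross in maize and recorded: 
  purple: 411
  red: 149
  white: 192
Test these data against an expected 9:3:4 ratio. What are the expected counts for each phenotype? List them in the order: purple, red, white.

423, 141, 188

Under the 9:3:4 hypothesis (Σ ratio = 16, N = 752):
  purple: 752 × 9/16 = 423
  red: 752 × 3/16 = 141
  white: 752 × 4/16 = 188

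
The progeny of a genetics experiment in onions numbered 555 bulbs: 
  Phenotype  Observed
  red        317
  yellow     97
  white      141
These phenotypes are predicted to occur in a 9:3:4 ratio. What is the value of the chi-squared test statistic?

Total ratio parts = 16. Expected numbers out of 555:
  red: 555 × 9/16 = 312.1875
  yellow: 555 × 3/16 = 104.0625
  white: 555 × 4/16 = 138.75
χ² = Σ (O − E)² / E
  red: (317 − 312.1875)² / 312.1875 = 0.0742
  yellow: (97 − 104.0625)² / 104.0625 = 0.4793
  white: (141 − 138.75)² / 138.75 = 0.0365
χ² = 0.0742 + 0.4793 + 0.0365 = 0.590

0.590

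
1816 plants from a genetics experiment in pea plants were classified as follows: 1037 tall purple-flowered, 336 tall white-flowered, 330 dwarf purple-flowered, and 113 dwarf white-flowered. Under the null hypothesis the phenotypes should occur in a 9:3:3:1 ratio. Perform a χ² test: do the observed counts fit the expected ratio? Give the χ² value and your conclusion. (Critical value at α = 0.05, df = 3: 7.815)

Under the 9:3:3:1 hypothesis (Σ ratio = 16, N = 1816):
  tall purple-flowered: 1816 × 9/16 = 1021.5
  tall white-flowered: 1816 × 3/16 = 340.5
  dwarf purple-flowered: 1816 × 3/16 = 340.5
  dwarf white-flowered: 1816 × 1/16 = 113.5
χ² = Σ (O − E)² / E
  tall purple-flowered: (1037 − 1021.5)² / 1021.5 = 0.2352
  tall white-flowered: (336 − 340.5)² / 340.5 = 0.0595
  dwarf purple-flowered: (330 − 340.5)² / 340.5 = 0.3238
  dwarf white-flowered: (113 − 113.5)² / 113.5 = 0.0022
χ² = 0.2352 + 0.0595 + 0.3238 + 0.0022 = 0.6207 ≈ 0.621
Degrees of freedom = 4 − 1 = 3; critical value at α = 0.05 is 7.815.
Since 0.621 < 7.815, we fail to reject the null hypothesis — the data are consistent with the 9:3:3:1 ratio.

0.621; consistent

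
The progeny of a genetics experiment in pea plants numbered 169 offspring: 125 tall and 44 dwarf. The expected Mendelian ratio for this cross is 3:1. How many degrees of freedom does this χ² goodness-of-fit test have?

1

A goodness-of-fit test with 2 phenotype classes has df = 2 − 1 = 1.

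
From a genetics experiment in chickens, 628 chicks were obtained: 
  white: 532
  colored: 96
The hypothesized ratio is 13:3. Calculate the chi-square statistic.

4.945

Total ratio parts = 16. Expected numbers out of 628:
  white: 628 × 13/16 = 510.25
  colored: 628 × 3/16 = 117.75
χ² = Σ (O − E)² / E
  white: (532 − 510.25)² / 510.25 = 0.9271
  colored: (96 − 117.75)² / 117.75 = 4.0175
χ² = 0.9271 + 4.0175 = 4.9446 ≈ 4.945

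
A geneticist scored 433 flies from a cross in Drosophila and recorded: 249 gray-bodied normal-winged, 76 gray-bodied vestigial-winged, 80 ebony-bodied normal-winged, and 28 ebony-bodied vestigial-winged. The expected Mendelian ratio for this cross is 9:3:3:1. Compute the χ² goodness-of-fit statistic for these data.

The 9:3:3:1 ratio has 16 parts, so with N = 433 the expected counts are:
  gray-bodied normal-winged: 433 × 9/16 = 243.5625
  gray-bodied vestigial-winged: 433 × 3/16 = 81.1875
  ebony-bodied normal-winged: 433 × 3/16 = 81.1875
  ebony-bodied vestigial-winged: 433 × 1/16 = 27.0625
χ² = Σ (O − E)² / E
  gray-bodied normal-winged: (249 − 243.5625)² / 243.5625 = 0.1214
  gray-bodied vestigial-winged: (76 − 81.1875)² / 81.1875 = 0.3315
  ebony-bodied normal-winged: (80 − 81.1875)² / 81.1875 = 0.0174
  ebony-bodied vestigial-winged: (28 − 27.0625)² / 27.0625 = 0.0325
χ² = 0.1214 + 0.3315 + 0.0174 + 0.0325 = 0.5028 ≈ 0.503

0.503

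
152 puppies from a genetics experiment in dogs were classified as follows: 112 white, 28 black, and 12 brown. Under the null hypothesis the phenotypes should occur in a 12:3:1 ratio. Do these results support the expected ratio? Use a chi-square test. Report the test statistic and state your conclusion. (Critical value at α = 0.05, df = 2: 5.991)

The 12:3:1 ratio has 16 parts, so with N = 152 the expected counts are:
  white: 152 × 12/16 = 114
  black: 152 × 3/16 = 28.5
  brown: 152 × 1/16 = 9.5
χ² = Σ (O − E)² / E
  white: (112 − 114)² / 114 = 0.0351
  black: (28 − 28.5)² / 28.5 = 0.0088
  brown: (12 − 9.5)² / 9.5 = 0.6579
χ² = 0.0351 + 0.0088 + 0.6579 = 0.7018 ≈ 0.702
Degrees of freedom = 3 − 1 = 2; critical value at α = 0.05 is 5.991.
Since 0.702 < 5.991, we fail to reject the null hypothesis — the data are consistent with the 12:3:1 ratio.

0.702; consistent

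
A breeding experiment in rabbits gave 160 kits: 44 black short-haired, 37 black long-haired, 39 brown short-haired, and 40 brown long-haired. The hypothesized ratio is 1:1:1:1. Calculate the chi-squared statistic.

Expected counts for N = 160 under a 1:1:1:1 ratio (total parts = 4):
  black short-haired: 160 × 1/4 = 40
  black long-haired: 160 × 1/4 = 40
  brown short-haired: 160 × 1/4 = 40
  brown long-haired: 160 × 1/4 = 40
χ² = Σ (O − E)² / E
  black short-haired: (44 − 40)² / 40 = 0.4000
  black long-haired: (37 − 40)² / 40 = 0.2250
  brown short-haired: (39 − 40)² / 40 = 0.0250
  brown long-haired: (40 − 40)² / 40 = 0.0000
χ² = 0.4000 + 0.2250 + 0.0250 + 0.0000 = 0.650

0.650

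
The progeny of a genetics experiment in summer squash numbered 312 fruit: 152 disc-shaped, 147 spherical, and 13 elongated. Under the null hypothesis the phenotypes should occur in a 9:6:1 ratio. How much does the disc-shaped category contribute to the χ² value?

Under the 9:6:1 hypothesis (Σ ratio = 16, N = 312):
  disc-shaped: 312 × 9/16 = 175.5
  spherical: 312 × 6/16 = 117
  elongated: 312 × 1/16 = 19.5
Contribution of disc-shaped: (152 − 175.5)² / 175.5 = 3.1467

3.147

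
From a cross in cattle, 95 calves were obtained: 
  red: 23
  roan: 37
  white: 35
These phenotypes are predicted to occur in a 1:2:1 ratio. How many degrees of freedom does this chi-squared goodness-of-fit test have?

A goodness-of-fit test with 3 phenotype classes has df = 3 − 1 = 2.

2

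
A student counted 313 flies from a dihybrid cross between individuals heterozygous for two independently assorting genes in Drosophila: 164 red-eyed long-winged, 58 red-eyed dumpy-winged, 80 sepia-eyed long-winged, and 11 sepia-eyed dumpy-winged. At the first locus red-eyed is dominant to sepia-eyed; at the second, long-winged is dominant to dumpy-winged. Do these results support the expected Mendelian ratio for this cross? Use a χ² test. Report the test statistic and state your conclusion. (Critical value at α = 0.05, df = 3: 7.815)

A dihybrid F₂ with independent assortment and complete dominance at both loci gives a 9:3:3:1 phenotypic ratio.
Total ratio parts = 16. Expected numbers out of 313:
  red-eyed long-winged: 313 × 9/16 = 176.0625
  red-eyed dumpy-winged: 313 × 3/16 = 58.6875
  sepia-eyed long-winged: 313 × 3/16 = 58.6875
  sepia-eyed dumpy-winged: 313 × 1/16 = 19.5625
χ² = Σ (O − E)² / E
  red-eyed long-winged: (164 − 176.0625)² / 176.0625 = 0.8264
  red-eyed dumpy-winged: (58 − 58.6875)² / 58.6875 = 0.0081
  sepia-eyed long-winged: (80 − 58.6875)² / 58.6875 = 7.7397
  sepia-eyed dumpy-winged: (11 − 19.5625)² / 19.5625 = 3.7478
χ² = 0.8264 + 0.0081 + 7.7397 + 3.7478 = 12.322
Degrees of freedom = 4 − 1 = 3; critical value at α = 0.05 is 7.815.
Since 12.322 > 7.815, we reject the null hypothesis — the data do not fit the 9:3:3:1 ratio.

12.322; not consistent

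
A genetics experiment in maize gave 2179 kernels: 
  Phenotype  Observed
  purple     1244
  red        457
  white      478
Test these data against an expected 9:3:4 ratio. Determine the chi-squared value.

14.195

Expected counts for N = 2179 under a 9:3:4 ratio (total parts = 16):
  purple: 2179 × 9/16 = 1225.6875
  red: 2179 × 3/16 = 408.5625
  white: 2179 × 4/16 = 544.75
χ² = Σ (O − E)² / E
  purple: (1244 − 1225.6875)² / 1225.6875 = 0.2736
  red: (457 − 408.5625)² / 408.5625 = 5.7426
  white: (478 − 544.75)² / 544.75 = 8.1791
χ² = 0.2736 + 5.7426 + 8.1791 = 14.1953 ≈ 14.195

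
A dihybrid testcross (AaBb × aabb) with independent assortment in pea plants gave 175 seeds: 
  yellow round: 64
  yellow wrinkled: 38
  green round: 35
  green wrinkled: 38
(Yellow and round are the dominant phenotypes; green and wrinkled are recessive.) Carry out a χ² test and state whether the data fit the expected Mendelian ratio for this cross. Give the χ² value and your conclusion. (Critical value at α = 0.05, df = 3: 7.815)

A dihybrid testcross with independent assortment gives a 1:1:1:1 ratio.
Under the 1:1:1:1 hypothesis (Σ ratio = 4, N = 175):
  yellow round: 175 × 1/4 = 43.75
  yellow wrinkled: 175 × 1/4 = 43.75
  green round: 175 × 1/4 = 43.75
  green wrinkled: 175 × 1/4 = 43.75
χ² = Σ (O − E)² / E
  yellow round: (64 − 43.75)² / 43.75 = 9.3729
  yellow wrinkled: (38 − 43.75)² / 43.75 = 0.7557
  green round: (35 − 43.75)² / 43.75 = 1.7500
  green wrinkled: (38 − 43.75)² / 43.75 = 0.7557
χ² = 9.3729 + 0.7557 + 1.7500 + 0.7557 = 12.6343 ≈ 12.634
Degrees of freedom = 4 − 1 = 3; critical value at α = 0.05 is 7.815.
Since 12.634 > 7.815, we reject the null hypothesis — the data do not fit the 1:1:1:1 ratio.

12.634; not consistent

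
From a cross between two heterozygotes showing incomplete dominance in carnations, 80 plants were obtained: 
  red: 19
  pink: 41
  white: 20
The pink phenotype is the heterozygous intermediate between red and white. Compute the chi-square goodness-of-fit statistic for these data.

0.075

With incomplete dominance, a heterozygote × heterozygote cross gives a 1:2:1 phenotypic ratio.
Under the 1:2:1 hypothesis (Σ ratio = 4, N = 80):
  red: 80 × 1/4 = 20
  pink: 80 × 2/4 = 40
  white: 80 × 1/4 = 20
χ² = Σ (O − E)² / E
  red: (19 − 20)² / 20 = 0.0500
  pink: (41 − 40)² / 40 = 0.0250
  white: (20 − 20)² / 20 = 0.0000
χ² = 0.0500 + 0.0250 + 0.0000 = 0.075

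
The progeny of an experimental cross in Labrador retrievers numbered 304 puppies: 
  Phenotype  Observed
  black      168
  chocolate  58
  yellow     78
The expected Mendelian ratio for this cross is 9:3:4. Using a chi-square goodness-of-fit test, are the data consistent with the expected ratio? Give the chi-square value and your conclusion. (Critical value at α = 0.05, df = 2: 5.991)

Expected counts for N = 304 under a 9:3:4 ratio (total parts = 16):
  black: 304 × 9/16 = 171
  chocolate: 304 × 3/16 = 57
  yellow: 304 × 4/16 = 76
χ² = Σ (O − E)² / E
  black: (168 − 171)² / 171 = 0.0526
  chocolate: (58 − 57)² / 57 = 0.0175
  yellow: (78 − 76)² / 76 = 0.0526
χ² = 0.0526 + 0.0175 + 0.0526 = 0.1227 ≈ 0.123
Degrees of freedom = 3 − 1 = 2; critical value at α = 0.05 is 5.991.
Since 0.123 < 5.991, we fail to reject the null hypothesis — the data are consistent with the 9:3:4 ratio.

0.123; consistent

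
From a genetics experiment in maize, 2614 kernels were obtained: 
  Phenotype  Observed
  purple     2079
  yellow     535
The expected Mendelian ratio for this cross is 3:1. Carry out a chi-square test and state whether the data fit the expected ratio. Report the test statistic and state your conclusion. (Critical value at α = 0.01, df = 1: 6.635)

The 3:1 ratio has 4 parts, so with N = 2614 the expected counts are:
  purple: 2614 × 3/4 = 1960.5
  yellow: 2614 × 1/4 = 653.5
χ² = Σ (O − E)² / E
  purple: (2079 − 1960.5)² / 1960.5 = 7.1626
  yellow: (535 − 653.5)² / 653.5 = 21.4878
χ² = 7.1626 + 21.4878 = 28.6504 ≈ 28.650
Degrees of freedom = 2 − 1 = 1; critical value at α = 0.01 is 6.635.
Since 28.650 > 6.635, we reject the null hypothesis — the data do not fit the 3:1 ratio.

28.650; not consistent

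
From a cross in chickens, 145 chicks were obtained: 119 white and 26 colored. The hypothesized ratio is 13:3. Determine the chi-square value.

Total ratio parts = 16. Expected numbers out of 145:
  white: 145 × 13/16 = 117.8125
  colored: 145 × 3/16 = 27.1875
χ² = Σ (O − E)² / E
  white: (119 − 117.8125)² / 117.8125 = 0.0120
  colored: (26 − 27.1875)² / 27.1875 = 0.0519
χ² = 0.0120 + 0.0519 = 0.0639 ≈ 0.064

0.064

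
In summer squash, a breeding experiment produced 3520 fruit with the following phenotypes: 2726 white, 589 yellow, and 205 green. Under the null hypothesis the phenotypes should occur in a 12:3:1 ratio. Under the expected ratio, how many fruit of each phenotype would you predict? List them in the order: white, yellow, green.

Total ratio parts = 16. Expected numbers out of 3520:
  white: 3520 × 12/16 = 2640
  yellow: 3520 × 3/16 = 660
  green: 3520 × 1/16 = 220

2640, 660, 220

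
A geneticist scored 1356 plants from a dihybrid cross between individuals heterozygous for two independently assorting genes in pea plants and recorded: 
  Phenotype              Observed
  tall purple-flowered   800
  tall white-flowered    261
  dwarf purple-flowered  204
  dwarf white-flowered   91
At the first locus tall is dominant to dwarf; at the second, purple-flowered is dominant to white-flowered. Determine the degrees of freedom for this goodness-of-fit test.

A dihybrid F₂ with independent assortment and complete dominance at both loci gives a 9:3:3:1 phenotypic ratio.
A goodness-of-fit test with 4 phenotype classes has df = 4 − 1 = 3.

3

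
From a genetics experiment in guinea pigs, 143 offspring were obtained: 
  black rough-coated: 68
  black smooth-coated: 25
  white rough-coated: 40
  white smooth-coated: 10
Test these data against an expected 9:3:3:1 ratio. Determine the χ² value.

The 9:3:3:1 ratio has 16 parts, so with N = 143 the expected counts are:
  black rough-coated: 143 × 9/16 = 80.4375
  black smooth-coated: 143 × 3/16 = 26.8125
  white rough-coated: 143 × 3/16 = 26.8125
  white smooth-coated: 143 × 1/16 = 8.9375
χ² = Σ (O − E)² / E
  black rough-coated: (68 − 80.4375)² / 80.4375 = 1.9231
  black smooth-coated: (25 − 26.8125)² / 26.8125 = 0.1225
  white rough-coated: (40 − 26.8125)² / 26.8125 = 6.4862
  white smooth-coated: (10 − 8.9375)² / 8.9375 = 0.1263
χ² = 1.9231 + 0.1225 + 6.4862 + 0.1263 = 8.6581 ≈ 8.658

8.658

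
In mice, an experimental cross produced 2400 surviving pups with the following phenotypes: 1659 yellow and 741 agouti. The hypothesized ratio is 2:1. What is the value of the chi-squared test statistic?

Total ratio parts = 3. Expected numbers out of 2400:
  yellow: 2400 × 2/3 = 1600
  agouti: 2400 × 1/3 = 800
χ² = Σ (O − E)² / E
  yellow: (1659 − 1600)² / 1600 = 2.1756
  agouti: (741 − 800)² / 800 = 4.3513
χ² = 2.1756 + 4.3513 = 6.5269 ≈ 6.527

6.527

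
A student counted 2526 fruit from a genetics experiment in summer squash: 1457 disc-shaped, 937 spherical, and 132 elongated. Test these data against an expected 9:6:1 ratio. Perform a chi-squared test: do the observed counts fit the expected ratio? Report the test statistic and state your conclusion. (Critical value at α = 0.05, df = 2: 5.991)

5.270; consistent

The 9:6:1 ratio has 16 parts, so with N = 2526 the expected counts are:
  disc-shaped: 2526 × 9/16 = 1420.875
  spherical: 2526 × 6/16 = 947.25
  elongated: 2526 × 1/16 = 157.875
χ² = Σ (O − E)² / E
  disc-shaped: (1457 − 1420.875)² / 1420.875 = 0.9185
  spherical: (937 − 947.25)² / 947.25 = 0.1109
  elongated: (132 − 157.875)² / 157.875 = 4.2408
χ² = 0.9185 + 0.1109 + 4.2408 = 5.2702 ≈ 5.270
Degrees of freedom = 3 − 1 = 2; critical value at α = 0.05 is 5.991.
Since 5.270 < 5.991, we fail to reject the null hypothesis — the data are consistent with the 9:6:1 ratio.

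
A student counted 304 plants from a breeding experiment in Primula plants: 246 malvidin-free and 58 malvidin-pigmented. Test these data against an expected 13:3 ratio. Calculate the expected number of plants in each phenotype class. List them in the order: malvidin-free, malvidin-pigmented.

247, 57

Under the 13:3 hypothesis (Σ ratio = 16, N = 304):
  malvidin-free: 304 × 13/16 = 247
  malvidin-pigmented: 304 × 3/16 = 57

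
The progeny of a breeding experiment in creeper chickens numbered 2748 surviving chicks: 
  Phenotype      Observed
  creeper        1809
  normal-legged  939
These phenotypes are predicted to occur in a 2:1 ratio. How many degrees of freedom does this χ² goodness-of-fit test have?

1

A goodness-of-fit test with 2 phenotype classes has df = 2 − 1 = 1.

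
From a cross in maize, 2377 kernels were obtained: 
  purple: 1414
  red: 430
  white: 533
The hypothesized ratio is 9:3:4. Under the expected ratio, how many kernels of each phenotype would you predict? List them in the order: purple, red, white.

Under the 9:3:4 hypothesis (Σ ratio = 16, N = 2377):
  purple: 2377 × 9/16 = 1337.0625
  red: 2377 × 3/16 = 445.6875
  white: 2377 × 4/16 = 594.25

1337.0625, 445.6875, 594.25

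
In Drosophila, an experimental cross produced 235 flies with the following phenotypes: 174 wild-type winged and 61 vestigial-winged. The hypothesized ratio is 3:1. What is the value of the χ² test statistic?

0.115

Under the 3:1 hypothesis (Σ ratio = 4, N = 235):
  wild-type winged: 235 × 3/4 = 176.25
  vestigial-winged: 235 × 1/4 = 58.75
χ² = Σ (O − E)² / E
  wild-type winged: (174 − 176.25)² / 176.25 = 0.0287
  vestigial-winged: (61 − 58.75)² / 58.75 = 0.0862
χ² = 0.0287 + 0.0862 = 0.1149 ≈ 0.115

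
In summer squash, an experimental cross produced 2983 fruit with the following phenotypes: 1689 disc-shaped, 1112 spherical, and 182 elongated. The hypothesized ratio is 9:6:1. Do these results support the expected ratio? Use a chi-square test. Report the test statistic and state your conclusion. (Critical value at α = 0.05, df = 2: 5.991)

Expected counts for N = 2983 under a 9:6:1 ratio (total parts = 16):
  disc-shaped: 2983 × 9/16 = 1677.9375
  spherical: 2983 × 6/16 = 1118.625
  elongated: 2983 × 1/16 = 186.4375
χ² = Σ (O − E)² / E
  disc-shaped: (1689 − 1677.9375)² / 1677.9375 = 0.0729
  spherical: (1112 − 1118.625)² / 1118.625 = 0.0392
  elongated: (182 − 186.4375)² / 186.4375 = 0.1056
χ² = 0.0729 + 0.0392 + 0.1056 = 0.2177 ≈ 0.218
Degrees of freedom = 3 − 1 = 2; critical value at α = 0.05 is 5.991.
Since 0.218 < 5.991, we fail to reject the null hypothesis — the data are consistent with the 9:6:1 ratio.

0.218; consistent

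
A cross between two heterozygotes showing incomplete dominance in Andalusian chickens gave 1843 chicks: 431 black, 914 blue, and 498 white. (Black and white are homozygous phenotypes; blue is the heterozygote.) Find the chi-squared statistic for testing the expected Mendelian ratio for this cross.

4.993

With incomplete dominance, a heterozygote × heterozygote cross gives a 1:2:1 phenotypic ratio.
Under the 1:2:1 hypothesis (Σ ratio = 4, N = 1843):
  black: 1843 × 1/4 = 460.75
  blue: 1843 × 2/4 = 921.5
  white: 1843 × 1/4 = 460.75
χ² = Σ (O − E)² / E
  black: (431 − 460.75)² / 460.75 = 1.9209
  blue: (914 − 921.5)² / 921.5 = 0.0610
  white: (498 − 460.75)² / 460.75 = 3.0115
χ² = 1.9209 + 0.0610 + 3.0115 = 4.9934 ≈ 4.993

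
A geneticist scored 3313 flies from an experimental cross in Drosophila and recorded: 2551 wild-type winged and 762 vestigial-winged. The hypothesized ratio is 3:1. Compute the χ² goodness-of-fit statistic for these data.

Expected counts for N = 3313 under a 3:1 ratio (total parts = 4):
  wild-type winged: 3313 × 3/4 = 2484.75
  vestigial-winged: 3313 × 1/4 = 828.25
χ² = Σ (O − E)² / E
  wild-type winged: (2551 − 2484.75)² / 2484.75 = 1.7664
  vestigial-winged: (762 − 828.25)² / 828.25 = 5.2992
χ² = 1.7664 + 5.2992 = 7.0656 ≈ 7.066

7.066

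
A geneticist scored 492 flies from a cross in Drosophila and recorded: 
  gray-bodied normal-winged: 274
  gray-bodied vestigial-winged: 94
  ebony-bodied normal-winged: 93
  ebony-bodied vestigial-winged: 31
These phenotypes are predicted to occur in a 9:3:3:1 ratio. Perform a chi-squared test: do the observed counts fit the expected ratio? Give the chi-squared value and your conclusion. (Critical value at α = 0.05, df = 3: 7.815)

Total ratio parts = 16. Expected numbers out of 492:
  gray-bodied normal-winged: 492 × 9/16 = 276.75
  gray-bodied vestigial-winged: 492 × 3/16 = 92.25
  ebony-bodied normal-winged: 492 × 3/16 = 92.25
  ebony-bodied vestigial-winged: 492 × 1/16 = 30.75
χ² = Σ (O − E)² / E
  gray-bodied normal-winged: (274 − 276.75)² / 276.75 = 0.0273
  gray-bodied vestigial-winged: (94 − 92.25)² / 92.25 = 0.0332
  ebony-bodied normal-winged: (93 − 92.25)² / 92.25 = 0.0061
  ebony-bodied vestigial-winged: (31 − 30.75)² / 30.75 = 0.0020
χ² = 0.0273 + 0.0332 + 0.0061 + 0.0020 = 0.0686 ≈ 0.069
Degrees of freedom = 4 − 1 = 3; critical value at α = 0.05 is 7.815.
Since 0.069 < 7.815, we fail to reject the null hypothesis — the data are consistent with the 9:3:3:1 ratio.

0.069; consistent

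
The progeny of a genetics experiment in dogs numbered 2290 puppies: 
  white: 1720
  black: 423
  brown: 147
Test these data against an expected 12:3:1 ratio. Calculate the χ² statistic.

0.203

Total ratio parts = 16. Expected numbers out of 2290:
  white: 2290 × 12/16 = 1717.5
  black: 2290 × 3/16 = 429.375
  brown: 2290 × 1/16 = 143.125
χ² = Σ (O − E)² / E
  white: (1720 − 1717.5)² / 1717.5 = 0.0036
  black: (423 − 429.375)² / 429.375 = 0.0947
  brown: (147 − 143.125)² / 143.125 = 0.1049
χ² = 0.0036 + 0.0947 + 0.1049 = 0.2032 ≈ 0.203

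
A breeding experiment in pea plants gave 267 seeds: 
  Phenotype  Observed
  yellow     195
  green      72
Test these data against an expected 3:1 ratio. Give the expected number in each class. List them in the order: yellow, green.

Expected counts for N = 267 under a 3:1 ratio (total parts = 4):
  yellow: 267 × 3/4 = 200.25
  green: 267 × 1/4 = 66.75

200.25, 66.75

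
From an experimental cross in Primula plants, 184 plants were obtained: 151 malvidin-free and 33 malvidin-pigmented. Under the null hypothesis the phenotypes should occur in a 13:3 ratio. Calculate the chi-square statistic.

Under the 13:3 hypothesis (Σ ratio = 16, N = 184):
  malvidin-free: 184 × 13/16 = 149.5
  malvidin-pigmented: 184 × 3/16 = 34.5
χ² = Σ (O − E)² / E
  malvidin-free: (151 − 149.5)² / 149.5 = 0.0151
  malvidin-pigmented: (33 − 34.5)² / 34.5 = 0.0652
χ² = 0.0151 + 0.0652 = 0.0803 ≈ 0.080

0.080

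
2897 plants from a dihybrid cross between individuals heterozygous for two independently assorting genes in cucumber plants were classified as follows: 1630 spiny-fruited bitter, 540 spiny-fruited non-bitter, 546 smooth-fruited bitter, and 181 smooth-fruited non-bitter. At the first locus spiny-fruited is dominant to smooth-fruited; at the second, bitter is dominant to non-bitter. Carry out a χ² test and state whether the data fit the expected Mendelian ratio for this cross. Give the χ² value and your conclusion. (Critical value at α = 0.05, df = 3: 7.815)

0.033; consistent

A dihybrid F₂ with independent assortment and complete dominance at both loci gives a 9:3:3:1 phenotypic ratio.
The 9:3:3:1 ratio has 16 parts, so with N = 2897 the expected counts are:
  spiny-fruited bitter: 2897 × 9/16 = 1629.5625
  spiny-fruited non-bitter: 2897 × 3/16 = 543.1875
  smooth-fruited bitter: 2897 × 3/16 = 543.1875
  smooth-fruited non-bitter: 2897 × 1/16 = 181.0625
χ² = Σ (O − E)² / E
  spiny-fruited bitter: (1630 − 1629.5625)² / 1629.5625 = 0.0001
  spiny-fruited non-bitter: (540 − 543.1875)² / 543.1875 = 0.0187
  smooth-fruited bitter: (546 − 543.1875)² / 543.1875 = 0.0146
  smooth-fruited non-bitter: (181 − 181.0625)² / 181.0625 = 0.0000
χ² = 0.0001 + 0.0187 + 0.0146 + 0.0000 = 0.0334 ≈ 0.033
Degrees of freedom = 4 − 1 = 3; critical value at α = 0.05 is 7.815.
Since 0.033 < 7.815, we fail to reject the null hypothesis — the data are consistent with the 9:3:3:1 ratio.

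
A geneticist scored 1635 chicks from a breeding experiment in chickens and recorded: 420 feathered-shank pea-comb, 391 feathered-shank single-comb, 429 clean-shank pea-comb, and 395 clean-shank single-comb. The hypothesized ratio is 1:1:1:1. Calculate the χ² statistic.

Total ratio parts = 4. Expected numbers out of 1635:
  feathered-shank pea-comb: 1635 × 1/4 = 408.75
  feathered-shank single-comb: 1635 × 1/4 = 408.75
  clean-shank pea-comb: 1635 × 1/4 = 408.75
  clean-shank single-comb: 1635 × 1/4 = 408.75
χ² = Σ (O − E)² / E
  feathered-shank pea-comb: (420 − 408.75)² / 408.75 = 0.3096
  feathered-shank single-comb: (391 − 408.75)² / 408.75 = 0.7708
  clean-shank pea-comb: (429 − 408.75)² / 408.75 = 1.0032
  clean-shank single-comb: (395 − 408.75)² / 408.75 = 0.4625
χ² = 0.3096 + 0.7708 + 1.0032 + 0.4625 = 2.5461 ≈ 2.546

2.546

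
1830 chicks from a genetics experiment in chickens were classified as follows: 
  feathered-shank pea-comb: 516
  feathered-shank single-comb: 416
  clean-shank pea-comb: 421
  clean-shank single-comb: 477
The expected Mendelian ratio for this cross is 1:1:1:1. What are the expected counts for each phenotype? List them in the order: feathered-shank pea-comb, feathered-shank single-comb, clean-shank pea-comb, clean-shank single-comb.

Total ratio parts = 4. Expected numbers out of 1830:
  feathered-shank pea-comb: 1830 × 1/4 = 457.5
  feathered-shank single-comb: 1830 × 1/4 = 457.5
  clean-shank pea-comb: 1830 × 1/4 = 457.5
  clean-shank single-comb: 1830 × 1/4 = 457.5

457.5, 457.5, 457.5, 457.5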